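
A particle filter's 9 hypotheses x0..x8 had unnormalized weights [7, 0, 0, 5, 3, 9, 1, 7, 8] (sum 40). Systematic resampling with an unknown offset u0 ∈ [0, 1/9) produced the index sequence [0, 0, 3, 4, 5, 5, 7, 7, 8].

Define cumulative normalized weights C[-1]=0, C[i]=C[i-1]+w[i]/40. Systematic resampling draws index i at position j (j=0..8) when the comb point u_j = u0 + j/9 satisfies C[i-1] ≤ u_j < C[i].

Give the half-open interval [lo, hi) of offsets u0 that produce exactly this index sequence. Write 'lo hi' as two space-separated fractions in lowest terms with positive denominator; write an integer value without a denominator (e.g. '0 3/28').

C = [7/40, 7/40, 7/40, 3/10, 3/8, 3/5, 5/8, 4/5, 1]
j=0 picked index 0: u0 ∈ [0, 7/40)
j=1 picked index 0: u0 ∈ [-1/9, 23/360)
j=2 picked index 3: u0 ∈ [-17/360, 7/90)
j=3 picked index 4: u0 ∈ [-1/30, 1/24)
j=4 picked index 5: u0 ∈ [-5/72, 7/45)
j=5 picked index 5: u0 ∈ [-13/72, 2/45)
j=6 picked index 7: u0 ∈ [-1/24, 2/15)
j=7 picked index 7: u0 ∈ [-11/72, 1/45)
j=8 picked index 8: u0 ∈ [-4/45, 1/9)
intersection: [0, 1/45)

0 1/45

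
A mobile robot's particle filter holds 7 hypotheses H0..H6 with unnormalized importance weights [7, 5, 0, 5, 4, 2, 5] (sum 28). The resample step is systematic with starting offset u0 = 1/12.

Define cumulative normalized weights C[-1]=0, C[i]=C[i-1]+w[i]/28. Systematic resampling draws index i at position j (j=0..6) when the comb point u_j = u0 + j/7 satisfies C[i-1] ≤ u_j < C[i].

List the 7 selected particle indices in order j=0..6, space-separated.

C = [1/4, 3/7, 3/7, 17/28, 3/4, 23/28, 1]
j=0: u_0=1/12 ∈ [0, 1/4) → index 0
j=1: u_1=19/84 ∈ [0, 1/4) → index 0
j=2: u_2=31/84 ∈ [1/4, 3/7) → index 1
j=3: u_3=43/84 ∈ [3/7, 17/28) → index 3
j=4: u_4=55/84 ∈ [17/28, 3/4) → index 4
j=5: u_5=67/84 ∈ [3/4, 23/28) → index 5
j=6: u_6=79/84 ∈ [23/28, 1) → index 6

0 0 1 3 4 5 6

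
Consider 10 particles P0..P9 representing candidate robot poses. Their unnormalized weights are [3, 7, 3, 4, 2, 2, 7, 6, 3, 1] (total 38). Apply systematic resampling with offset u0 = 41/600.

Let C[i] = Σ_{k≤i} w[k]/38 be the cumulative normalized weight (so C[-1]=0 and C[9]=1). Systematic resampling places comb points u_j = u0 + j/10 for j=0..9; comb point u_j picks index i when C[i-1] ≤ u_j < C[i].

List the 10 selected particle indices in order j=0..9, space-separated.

C = [3/38, 5/19, 13/38, 17/38, 1/2, 21/38, 14/19, 17/19, 37/38, 1]
j=0: u_0=41/600 ∈ [0, 3/38) → index 0
j=1: u_1=101/600 ∈ [3/38, 5/19) → index 1
j=2: u_2=161/600 ∈ [5/19, 13/38) → index 2
j=3: u_3=221/600 ∈ [13/38, 17/38) → index 3
j=4: u_4=281/600 ∈ [17/38, 1/2) → index 4
j=5: u_5=341/600 ∈ [21/38, 14/19) → index 6
j=6: u_6=401/600 ∈ [21/38, 14/19) → index 6
j=7: u_7=461/600 ∈ [14/19, 17/19) → index 7
j=8: u_8=521/600 ∈ [14/19, 17/19) → index 7
j=9: u_9=581/600 ∈ [17/19, 37/38) → index 8

0 1 2 3 4 6 6 7 7 8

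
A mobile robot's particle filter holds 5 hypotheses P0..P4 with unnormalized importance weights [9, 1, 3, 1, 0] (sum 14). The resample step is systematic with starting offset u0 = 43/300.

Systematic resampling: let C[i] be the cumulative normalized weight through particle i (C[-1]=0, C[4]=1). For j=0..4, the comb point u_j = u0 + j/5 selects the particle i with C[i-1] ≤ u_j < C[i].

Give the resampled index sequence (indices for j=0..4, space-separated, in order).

C = [9/14, 5/7, 13/14, 1, 1]
j=0: u_0=43/300 ∈ [0, 9/14) → index 0
j=1: u_1=103/300 ∈ [0, 9/14) → index 0
j=2: u_2=163/300 ∈ [0, 9/14) → index 0
j=3: u_3=223/300 ∈ [5/7, 13/14) → index 2
j=4: u_4=283/300 ∈ [13/14, 1) → index 3

0 0 0 2 3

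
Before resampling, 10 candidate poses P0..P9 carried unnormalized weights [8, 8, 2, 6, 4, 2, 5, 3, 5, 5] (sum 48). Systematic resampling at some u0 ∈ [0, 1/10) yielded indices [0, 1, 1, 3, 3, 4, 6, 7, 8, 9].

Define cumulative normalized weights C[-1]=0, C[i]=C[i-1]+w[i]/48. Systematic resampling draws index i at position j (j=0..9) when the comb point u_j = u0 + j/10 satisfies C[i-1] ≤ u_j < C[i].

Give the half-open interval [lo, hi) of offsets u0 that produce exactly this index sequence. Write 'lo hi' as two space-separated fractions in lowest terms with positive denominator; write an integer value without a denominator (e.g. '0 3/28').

3/40 1/12

C = [1/6, 1/3, 3/8, 1/2, 7/12, 5/8, 35/48, 19/24, 43/48, 1]
j=0 picked index 0: u0 ∈ [0, 1/6)
j=1 picked index 1: u0 ∈ [1/15, 7/30)
j=2 picked index 1: u0 ∈ [-1/30, 2/15)
j=3 picked index 3: u0 ∈ [3/40, 1/5)
j=4 picked index 3: u0 ∈ [-1/40, 1/10)
j=5 picked index 4: u0 ∈ [0, 1/12)
j=6 picked index 6: u0 ∈ [1/40, 31/240)
j=7 picked index 7: u0 ∈ [7/240, 11/120)
j=8 picked index 8: u0 ∈ [-1/120, 23/240)
j=9 picked index 9: u0 ∈ [-1/240, 1/10)
intersection: [3/40, 1/12)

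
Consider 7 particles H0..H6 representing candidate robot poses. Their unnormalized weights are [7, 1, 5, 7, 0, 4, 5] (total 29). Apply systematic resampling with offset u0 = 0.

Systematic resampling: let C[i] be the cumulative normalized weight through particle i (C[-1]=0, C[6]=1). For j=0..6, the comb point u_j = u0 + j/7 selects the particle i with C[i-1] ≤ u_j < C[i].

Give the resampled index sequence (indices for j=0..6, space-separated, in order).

C = [7/29, 8/29, 13/29, 20/29, 20/29, 24/29, 1]
j=0: u_0=0 ∈ [0, 7/29) → index 0
j=1: u_1=1/7 ∈ [0, 7/29) → index 0
j=2: u_2=2/7 ∈ [8/29, 13/29) → index 2
j=3: u_3=3/7 ∈ [8/29, 13/29) → index 2
j=4: u_4=4/7 ∈ [13/29, 20/29) → index 3
j=5: u_5=5/7 ∈ [20/29, 24/29) → index 5
j=6: u_6=6/7 ∈ [24/29, 1) → index 6

0 0 2 2 3 5 6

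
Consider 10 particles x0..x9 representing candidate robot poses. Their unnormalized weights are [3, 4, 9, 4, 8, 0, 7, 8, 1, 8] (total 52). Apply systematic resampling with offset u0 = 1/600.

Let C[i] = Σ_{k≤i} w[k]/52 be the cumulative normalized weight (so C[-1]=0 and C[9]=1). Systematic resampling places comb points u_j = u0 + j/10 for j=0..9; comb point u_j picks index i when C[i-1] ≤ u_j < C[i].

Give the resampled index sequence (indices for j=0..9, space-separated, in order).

0 1 2 2 4 4 6 7 7 9

C = [3/52, 7/52, 4/13, 5/13, 7/13, 7/13, 35/52, 43/52, 11/13, 1]
j=0: u_0=1/600 ∈ [0, 3/52) → index 0
j=1: u_1=61/600 ∈ [3/52, 7/52) → index 1
j=2: u_2=121/600 ∈ [7/52, 4/13) → index 2
j=3: u_3=181/600 ∈ [7/52, 4/13) → index 2
j=4: u_4=241/600 ∈ [5/13, 7/13) → index 4
j=5: u_5=301/600 ∈ [5/13, 7/13) → index 4
j=6: u_6=361/600 ∈ [7/13, 35/52) → index 6
j=7: u_7=421/600 ∈ [35/52, 43/52) → index 7
j=8: u_8=481/600 ∈ [35/52, 43/52) → index 7
j=9: u_9=541/600 ∈ [11/13, 1) → index 9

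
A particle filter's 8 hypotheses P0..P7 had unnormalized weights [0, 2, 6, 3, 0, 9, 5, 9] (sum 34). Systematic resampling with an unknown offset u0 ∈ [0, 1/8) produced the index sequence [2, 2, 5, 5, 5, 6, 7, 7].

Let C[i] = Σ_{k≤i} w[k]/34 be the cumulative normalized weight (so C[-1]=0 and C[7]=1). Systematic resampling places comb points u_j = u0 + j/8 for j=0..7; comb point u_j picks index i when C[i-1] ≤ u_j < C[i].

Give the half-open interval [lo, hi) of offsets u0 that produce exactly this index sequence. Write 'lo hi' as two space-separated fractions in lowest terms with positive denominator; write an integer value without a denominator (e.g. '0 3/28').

C = [0, 1/17, 4/17, 11/34, 11/34, 10/17, 25/34, 1]
j=0 picked index 2: u0 ∈ [1/17, 4/17)
j=1 picked index 2: u0 ∈ [-9/136, 15/136)
j=2 picked index 5: u0 ∈ [5/68, 23/68)
j=3 picked index 5: u0 ∈ [-7/136, 29/136)
j=4 picked index 5: u0 ∈ [-3/17, 3/34)
j=5 picked index 6: u0 ∈ [-5/136, 15/136)
j=6 picked index 7: u0 ∈ [-1/68, 1/4)
j=7 picked index 7: u0 ∈ [-19/136, 1/8)
intersection: [5/68, 3/34)

5/68 3/34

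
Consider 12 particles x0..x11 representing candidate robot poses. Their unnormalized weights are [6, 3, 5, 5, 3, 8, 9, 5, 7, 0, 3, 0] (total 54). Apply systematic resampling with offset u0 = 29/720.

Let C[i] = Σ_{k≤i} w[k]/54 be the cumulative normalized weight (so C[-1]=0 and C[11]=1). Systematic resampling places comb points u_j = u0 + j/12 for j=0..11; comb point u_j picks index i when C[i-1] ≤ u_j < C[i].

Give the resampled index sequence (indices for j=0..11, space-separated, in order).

0 1 2 3 4 5 5 6 6 7 8 10

C = [1/9, 1/6, 7/27, 19/54, 11/27, 5/9, 13/18, 22/27, 17/18, 17/18, 1, 1]
j=0: u_0=29/720 ∈ [0, 1/9) → index 0
j=1: u_1=89/720 ∈ [1/9, 1/6) → index 1
j=2: u_2=149/720 ∈ [1/6, 7/27) → index 2
j=3: u_3=209/720 ∈ [7/27, 19/54) → index 3
j=4: u_4=269/720 ∈ [19/54, 11/27) → index 4
j=5: u_5=329/720 ∈ [11/27, 5/9) → index 5
j=6: u_6=389/720 ∈ [11/27, 5/9) → index 5
j=7: u_7=449/720 ∈ [5/9, 13/18) → index 6
j=8: u_8=509/720 ∈ [5/9, 13/18) → index 6
j=9: u_9=569/720 ∈ [13/18, 22/27) → index 7
j=10: u_10=629/720 ∈ [22/27, 17/18) → index 8
j=11: u_11=689/720 ∈ [17/18, 1) → index 10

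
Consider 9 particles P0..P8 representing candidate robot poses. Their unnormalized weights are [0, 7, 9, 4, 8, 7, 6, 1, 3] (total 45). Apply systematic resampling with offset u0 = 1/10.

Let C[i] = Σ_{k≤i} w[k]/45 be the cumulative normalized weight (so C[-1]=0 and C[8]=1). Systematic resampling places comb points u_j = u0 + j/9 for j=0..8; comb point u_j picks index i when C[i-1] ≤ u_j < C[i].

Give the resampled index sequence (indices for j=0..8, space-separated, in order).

1 2 2 3 4 5 5 6 8

C = [0, 7/45, 16/45, 4/9, 28/45, 7/9, 41/45, 14/15, 1]
j=0: u_0=1/10 ∈ [0, 7/45) → index 1
j=1: u_1=19/90 ∈ [7/45, 16/45) → index 2
j=2: u_2=29/90 ∈ [7/45, 16/45) → index 2
j=3: u_3=13/30 ∈ [16/45, 4/9) → index 3
j=4: u_4=49/90 ∈ [4/9, 28/45) → index 4
j=5: u_5=59/90 ∈ [28/45, 7/9) → index 5
j=6: u_6=23/30 ∈ [28/45, 7/9) → index 5
j=7: u_7=79/90 ∈ [7/9, 41/45) → index 6
j=8: u_8=89/90 ∈ [14/15, 1) → index 8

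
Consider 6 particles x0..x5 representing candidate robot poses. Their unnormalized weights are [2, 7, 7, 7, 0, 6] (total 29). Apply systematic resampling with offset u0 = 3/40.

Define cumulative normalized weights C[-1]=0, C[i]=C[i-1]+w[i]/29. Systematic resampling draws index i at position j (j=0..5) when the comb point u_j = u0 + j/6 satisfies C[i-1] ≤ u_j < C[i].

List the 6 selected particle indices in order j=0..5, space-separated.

C = [2/29, 9/29, 16/29, 23/29, 23/29, 1]
j=0: u_0=3/40 ∈ [2/29, 9/29) → index 1
j=1: u_1=29/120 ∈ [2/29, 9/29) → index 1
j=2: u_2=49/120 ∈ [9/29, 16/29) → index 2
j=3: u_3=23/40 ∈ [16/29, 23/29) → index 3
j=4: u_4=89/120 ∈ [16/29, 23/29) → index 3
j=5: u_5=109/120 ∈ [23/29, 1) → index 5

1 1 2 3 3 5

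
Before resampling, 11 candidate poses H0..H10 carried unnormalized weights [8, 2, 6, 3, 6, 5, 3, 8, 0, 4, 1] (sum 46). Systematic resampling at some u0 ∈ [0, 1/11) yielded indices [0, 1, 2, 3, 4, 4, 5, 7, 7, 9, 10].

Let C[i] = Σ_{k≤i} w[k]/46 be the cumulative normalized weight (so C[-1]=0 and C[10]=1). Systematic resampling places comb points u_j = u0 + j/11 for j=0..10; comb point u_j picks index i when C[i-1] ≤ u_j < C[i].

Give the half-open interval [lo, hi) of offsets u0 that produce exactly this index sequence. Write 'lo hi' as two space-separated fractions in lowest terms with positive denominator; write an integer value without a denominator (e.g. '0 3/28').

C = [4/23, 5/23, 8/23, 19/46, 25/46, 15/23, 33/46, 41/46, 41/46, 45/46, 1]
j=0 picked index 0: u0 ∈ [0, 4/23)
j=1 picked index 1: u0 ∈ [21/253, 32/253)
j=2 picked index 2: u0 ∈ [9/253, 42/253)
j=3 picked index 3: u0 ∈ [19/253, 71/506)
j=4 picked index 4: u0 ∈ [25/506, 91/506)
j=5 picked index 4: u0 ∈ [-21/506, 45/506)
j=6 picked index 5: u0 ∈ [-1/506, 27/253)
j=7 picked index 7: u0 ∈ [41/506, 129/506)
j=8 picked index 7: u0 ∈ [-5/506, 83/506)
j=9 picked index 9: u0 ∈ [37/506, 81/506)
j=10 picked index 10: u0 ∈ [35/506, 1/11)
intersection: [21/253, 45/506)

21/253 45/506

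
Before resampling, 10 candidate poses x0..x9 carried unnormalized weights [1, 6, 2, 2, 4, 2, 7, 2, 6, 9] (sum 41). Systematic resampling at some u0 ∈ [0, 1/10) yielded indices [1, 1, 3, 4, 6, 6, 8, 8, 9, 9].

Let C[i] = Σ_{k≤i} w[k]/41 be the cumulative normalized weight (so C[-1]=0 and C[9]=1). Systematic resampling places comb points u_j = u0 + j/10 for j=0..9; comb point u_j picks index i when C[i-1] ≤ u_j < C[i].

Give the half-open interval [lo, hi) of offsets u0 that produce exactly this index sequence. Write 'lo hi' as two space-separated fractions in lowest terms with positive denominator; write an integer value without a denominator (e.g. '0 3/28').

C = [1/41, 7/41, 9/41, 11/41, 15/41, 17/41, 24/41, 26/41, 32/41, 1]
j=0 picked index 1: u0 ∈ [1/41, 7/41)
j=1 picked index 1: u0 ∈ [-31/410, 29/410)
j=2 picked index 3: u0 ∈ [4/205, 14/205)
j=3 picked index 4: u0 ∈ [-13/410, 27/410)
j=4 picked index 6: u0 ∈ [3/205, 38/205)
j=5 picked index 6: u0 ∈ [-7/82, 7/82)
j=6 picked index 8: u0 ∈ [7/205, 37/205)
j=7 picked index 8: u0 ∈ [-27/410, 33/410)
j=8 picked index 9: u0 ∈ [-4/205, 1/5)
j=9 picked index 9: u0 ∈ [-49/410, 1/10)
intersection: [7/205, 27/410)

7/205 27/410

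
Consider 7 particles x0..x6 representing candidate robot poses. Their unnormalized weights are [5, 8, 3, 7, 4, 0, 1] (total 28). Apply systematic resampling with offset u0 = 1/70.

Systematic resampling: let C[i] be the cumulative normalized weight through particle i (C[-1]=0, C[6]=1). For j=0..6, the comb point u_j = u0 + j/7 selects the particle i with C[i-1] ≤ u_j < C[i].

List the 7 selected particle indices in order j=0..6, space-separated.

0 0 1 1 3 3 4

C = [5/28, 13/28, 4/7, 23/28, 27/28, 27/28, 1]
j=0: u_0=1/70 ∈ [0, 5/28) → index 0
j=1: u_1=11/70 ∈ [0, 5/28) → index 0
j=2: u_2=3/10 ∈ [5/28, 13/28) → index 1
j=3: u_3=31/70 ∈ [5/28, 13/28) → index 1
j=4: u_4=41/70 ∈ [4/7, 23/28) → index 3
j=5: u_5=51/70 ∈ [4/7, 23/28) → index 3
j=6: u_6=61/70 ∈ [23/28, 27/28) → index 4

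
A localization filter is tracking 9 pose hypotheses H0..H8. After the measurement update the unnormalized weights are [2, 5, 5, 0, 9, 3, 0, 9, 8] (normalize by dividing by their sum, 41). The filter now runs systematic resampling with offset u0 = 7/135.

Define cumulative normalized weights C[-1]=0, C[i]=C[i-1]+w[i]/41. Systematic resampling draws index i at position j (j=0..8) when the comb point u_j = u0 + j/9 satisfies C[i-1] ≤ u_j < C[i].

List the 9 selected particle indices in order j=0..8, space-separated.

C = [2/41, 7/41, 12/41, 12/41, 21/41, 24/41, 24/41, 33/41, 1]
j=0: u_0=7/135 ∈ [2/41, 7/41) → index 1
j=1: u_1=22/135 ∈ [2/41, 7/41) → index 1
j=2: u_2=37/135 ∈ [7/41, 12/41) → index 2
j=3: u_3=52/135 ∈ [12/41, 21/41) → index 4
j=4: u_4=67/135 ∈ [12/41, 21/41) → index 4
j=5: u_5=82/135 ∈ [24/41, 33/41) → index 7
j=6: u_6=97/135 ∈ [24/41, 33/41) → index 7
j=7: u_7=112/135 ∈ [33/41, 1) → index 8
j=8: u_8=127/135 ∈ [33/41, 1) → index 8

1 1 2 4 4 7 7 8 8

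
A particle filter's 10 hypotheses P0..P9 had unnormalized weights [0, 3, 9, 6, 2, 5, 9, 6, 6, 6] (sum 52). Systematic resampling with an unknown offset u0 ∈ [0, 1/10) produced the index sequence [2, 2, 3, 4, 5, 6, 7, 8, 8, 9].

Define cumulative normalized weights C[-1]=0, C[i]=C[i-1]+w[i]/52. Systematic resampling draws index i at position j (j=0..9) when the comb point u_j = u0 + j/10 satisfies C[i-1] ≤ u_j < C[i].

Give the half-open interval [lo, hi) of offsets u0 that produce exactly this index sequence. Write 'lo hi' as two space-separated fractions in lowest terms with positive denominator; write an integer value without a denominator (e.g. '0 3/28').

9/130 21/260

C = [0, 3/52, 3/13, 9/26, 5/13, 25/52, 17/26, 10/13, 23/26, 1]
j=0 picked index 2: u0 ∈ [3/52, 3/13)
j=1 picked index 2: u0 ∈ [-11/260, 17/130)
j=2 picked index 3: u0 ∈ [2/65, 19/130)
j=3 picked index 4: u0 ∈ [3/65, 11/130)
j=4 picked index 5: u0 ∈ [-1/65, 21/260)
j=5 picked index 6: u0 ∈ [-1/52, 2/13)
j=6 picked index 7: u0 ∈ [7/130, 11/65)
j=7 picked index 8: u0 ∈ [9/130, 12/65)
j=8 picked index 8: u0 ∈ [-2/65, 11/130)
j=9 picked index 9: u0 ∈ [-1/65, 1/10)
intersection: [9/130, 21/260)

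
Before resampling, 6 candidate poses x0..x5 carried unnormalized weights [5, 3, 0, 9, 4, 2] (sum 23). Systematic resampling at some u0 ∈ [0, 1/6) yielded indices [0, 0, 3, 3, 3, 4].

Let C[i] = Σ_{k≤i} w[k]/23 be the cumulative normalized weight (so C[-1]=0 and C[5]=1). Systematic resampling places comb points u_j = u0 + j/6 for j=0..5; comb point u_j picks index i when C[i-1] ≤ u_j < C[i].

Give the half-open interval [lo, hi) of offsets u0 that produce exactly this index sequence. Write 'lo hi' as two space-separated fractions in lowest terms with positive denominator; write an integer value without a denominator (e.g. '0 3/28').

1/69 7/138

C = [5/23, 8/23, 8/23, 17/23, 21/23, 1]
j=0 picked index 0: u0 ∈ [0, 5/23)
j=1 picked index 0: u0 ∈ [-1/6, 7/138)
j=2 picked index 3: u0 ∈ [1/69, 28/69)
j=3 picked index 3: u0 ∈ [-7/46, 11/46)
j=4 picked index 3: u0 ∈ [-22/69, 5/69)
j=5 picked index 4: u0 ∈ [-13/138, 11/138)
intersection: [1/69, 7/138)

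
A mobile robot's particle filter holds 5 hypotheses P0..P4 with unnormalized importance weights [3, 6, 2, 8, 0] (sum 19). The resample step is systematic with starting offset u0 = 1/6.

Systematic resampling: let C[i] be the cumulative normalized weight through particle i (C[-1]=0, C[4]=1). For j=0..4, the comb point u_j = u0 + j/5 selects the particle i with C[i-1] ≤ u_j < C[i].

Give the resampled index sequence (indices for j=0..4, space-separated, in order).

C = [3/19, 9/19, 11/19, 1, 1]
j=0: u_0=1/6 ∈ [3/19, 9/19) → index 1
j=1: u_1=11/30 ∈ [3/19, 9/19) → index 1
j=2: u_2=17/30 ∈ [9/19, 11/19) → index 2
j=3: u_3=23/30 ∈ [11/19, 1) → index 3
j=4: u_4=29/30 ∈ [11/19, 1) → index 3

1 1 2 3 3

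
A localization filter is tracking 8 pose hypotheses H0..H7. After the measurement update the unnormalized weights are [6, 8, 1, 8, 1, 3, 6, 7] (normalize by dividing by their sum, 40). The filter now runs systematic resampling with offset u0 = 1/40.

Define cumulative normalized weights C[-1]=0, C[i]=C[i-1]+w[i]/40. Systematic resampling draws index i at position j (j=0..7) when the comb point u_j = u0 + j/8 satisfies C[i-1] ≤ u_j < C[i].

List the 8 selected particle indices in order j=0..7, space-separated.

0 1 1 3 3 5 6 7

C = [3/20, 7/20, 3/8, 23/40, 3/5, 27/40, 33/40, 1]
j=0: u_0=1/40 ∈ [0, 3/20) → index 0
j=1: u_1=3/20 ∈ [3/20, 7/20) → index 1
j=2: u_2=11/40 ∈ [3/20, 7/20) → index 1
j=3: u_3=2/5 ∈ [3/8, 23/40) → index 3
j=4: u_4=21/40 ∈ [3/8, 23/40) → index 3
j=5: u_5=13/20 ∈ [3/5, 27/40) → index 5
j=6: u_6=31/40 ∈ [27/40, 33/40) → index 6
j=7: u_7=9/10 ∈ [33/40, 1) → index 7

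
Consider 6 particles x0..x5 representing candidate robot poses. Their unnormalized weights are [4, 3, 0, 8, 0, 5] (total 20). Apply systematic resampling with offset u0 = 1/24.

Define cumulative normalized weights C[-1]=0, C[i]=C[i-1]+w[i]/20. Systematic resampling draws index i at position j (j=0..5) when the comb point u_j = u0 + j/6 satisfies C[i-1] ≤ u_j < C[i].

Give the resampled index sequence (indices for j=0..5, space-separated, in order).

0 1 3 3 3 5

C = [1/5, 7/20, 7/20, 3/4, 3/4, 1]
j=0: u_0=1/24 ∈ [0, 1/5) → index 0
j=1: u_1=5/24 ∈ [1/5, 7/20) → index 1
j=2: u_2=3/8 ∈ [7/20, 3/4) → index 3
j=3: u_3=13/24 ∈ [7/20, 3/4) → index 3
j=4: u_4=17/24 ∈ [7/20, 3/4) → index 3
j=5: u_5=7/8 ∈ [3/4, 1) → index 5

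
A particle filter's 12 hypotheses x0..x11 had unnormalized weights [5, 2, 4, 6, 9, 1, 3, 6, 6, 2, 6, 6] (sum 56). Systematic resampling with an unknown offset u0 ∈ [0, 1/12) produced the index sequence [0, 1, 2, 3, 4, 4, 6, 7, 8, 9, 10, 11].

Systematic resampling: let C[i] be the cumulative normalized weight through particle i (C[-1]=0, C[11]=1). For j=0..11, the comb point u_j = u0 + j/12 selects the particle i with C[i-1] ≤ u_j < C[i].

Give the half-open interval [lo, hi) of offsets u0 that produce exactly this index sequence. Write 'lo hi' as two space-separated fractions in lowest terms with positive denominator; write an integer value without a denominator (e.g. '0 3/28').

C = [5/56, 1/8, 11/56, 17/56, 13/28, 27/56, 15/28, 9/14, 3/4, 11/14, 25/28, 1]
j=0 picked index 0: u0 ∈ [0, 5/56)
j=1 picked index 1: u0 ∈ [1/168, 1/24)
j=2 picked index 2: u0 ∈ [-1/24, 5/168)
j=3 picked index 3: u0 ∈ [-3/56, 3/56)
j=4 picked index 4: u0 ∈ [-5/168, 11/84)
j=5 picked index 4: u0 ∈ [-19/168, 1/21)
j=6 picked index 6: u0 ∈ [-1/56, 1/28)
j=7 picked index 7: u0 ∈ [-1/21, 5/84)
j=8 picked index 8: u0 ∈ [-1/42, 1/12)
j=9 picked index 9: u0 ∈ [0, 1/28)
j=10 picked index 10: u0 ∈ [-1/21, 5/84)
j=11 picked index 11: u0 ∈ [-1/42, 1/12)
intersection: [1/168, 5/168)

1/168 5/168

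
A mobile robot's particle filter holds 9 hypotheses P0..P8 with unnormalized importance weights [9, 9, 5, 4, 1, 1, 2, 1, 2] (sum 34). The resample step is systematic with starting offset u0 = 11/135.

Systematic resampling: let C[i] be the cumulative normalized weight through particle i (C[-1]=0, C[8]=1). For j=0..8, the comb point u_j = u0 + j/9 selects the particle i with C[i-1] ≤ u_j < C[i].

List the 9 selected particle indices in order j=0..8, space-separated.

C = [9/34, 9/17, 23/34, 27/34, 14/17, 29/34, 31/34, 16/17, 1]
j=0: u_0=11/135 ∈ [0, 9/34) → index 0
j=1: u_1=26/135 ∈ [0, 9/34) → index 0
j=2: u_2=41/135 ∈ [9/34, 9/17) → index 1
j=3: u_3=56/135 ∈ [9/34, 9/17) → index 1
j=4: u_4=71/135 ∈ [9/34, 9/17) → index 1
j=5: u_5=86/135 ∈ [9/17, 23/34) → index 2
j=6: u_6=101/135 ∈ [23/34, 27/34) → index 3
j=7: u_7=116/135 ∈ [29/34, 31/34) → index 6
j=8: u_8=131/135 ∈ [16/17, 1) → index 8

0 0 1 1 1 2 3 6 8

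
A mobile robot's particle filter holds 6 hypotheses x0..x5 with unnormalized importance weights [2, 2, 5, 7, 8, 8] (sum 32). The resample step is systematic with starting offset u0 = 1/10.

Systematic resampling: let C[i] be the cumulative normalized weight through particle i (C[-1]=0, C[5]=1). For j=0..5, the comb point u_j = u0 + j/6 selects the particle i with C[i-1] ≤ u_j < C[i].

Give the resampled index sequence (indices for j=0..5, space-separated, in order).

C = [1/16, 1/8, 9/32, 1/2, 3/4, 1]
j=0: u_0=1/10 ∈ [1/16, 1/8) → index 1
j=1: u_1=4/15 ∈ [1/8, 9/32) → index 2
j=2: u_2=13/30 ∈ [9/32, 1/2) → index 3
j=3: u_3=3/5 ∈ [1/2, 3/4) → index 4
j=4: u_4=23/30 ∈ [3/4, 1) → index 5
j=5: u_5=14/15 ∈ [3/4, 1) → index 5

1 2 3 4 5 5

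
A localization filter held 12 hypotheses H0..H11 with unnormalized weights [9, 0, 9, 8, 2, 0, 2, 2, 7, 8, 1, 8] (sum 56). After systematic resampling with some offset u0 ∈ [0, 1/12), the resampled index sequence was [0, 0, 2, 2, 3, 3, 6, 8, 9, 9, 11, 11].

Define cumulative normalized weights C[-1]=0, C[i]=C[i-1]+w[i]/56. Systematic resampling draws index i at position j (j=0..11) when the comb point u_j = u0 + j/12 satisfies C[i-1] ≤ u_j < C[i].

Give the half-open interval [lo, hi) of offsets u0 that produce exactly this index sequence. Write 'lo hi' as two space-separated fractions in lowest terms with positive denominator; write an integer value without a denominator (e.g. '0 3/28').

C = [9/56, 9/56, 9/28, 13/28, 1/2, 1/2, 15/28, 4/7, 39/56, 47/56, 6/7, 1]
j=0 picked index 0: u0 ∈ [0, 9/56)
j=1 picked index 0: u0 ∈ [-1/12, 13/168)
j=2 picked index 2: u0 ∈ [-1/168, 13/84)
j=3 picked index 2: u0 ∈ [-5/56, 1/14)
j=4 picked index 3: u0 ∈ [-1/84, 11/84)
j=5 picked index 3: u0 ∈ [-2/21, 1/21)
j=6 picked index 6: u0 ∈ [0, 1/28)
j=7 picked index 8: u0 ∈ [-1/84, 19/168)
j=8 picked index 9: u0 ∈ [5/168, 29/168)
j=9 picked index 9: u0 ∈ [-3/56, 5/56)
j=10 picked index 11: u0 ∈ [1/42, 1/6)
j=11 picked index 11: u0 ∈ [-5/84, 1/12)
intersection: [5/168, 1/28)

5/168 1/28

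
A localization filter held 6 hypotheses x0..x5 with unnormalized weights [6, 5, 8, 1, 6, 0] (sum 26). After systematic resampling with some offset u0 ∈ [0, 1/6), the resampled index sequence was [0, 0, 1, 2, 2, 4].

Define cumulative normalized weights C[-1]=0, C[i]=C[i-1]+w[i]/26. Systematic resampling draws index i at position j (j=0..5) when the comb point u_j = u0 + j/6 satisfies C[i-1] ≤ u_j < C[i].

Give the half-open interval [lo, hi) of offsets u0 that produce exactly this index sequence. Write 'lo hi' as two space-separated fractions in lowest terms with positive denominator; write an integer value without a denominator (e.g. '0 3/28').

0 5/78

C = [3/13, 11/26, 19/26, 10/13, 1, 1]
j=0 picked index 0: u0 ∈ [0, 3/13)
j=1 picked index 0: u0 ∈ [-1/6, 5/78)
j=2 picked index 1: u0 ∈ [-4/39, 7/78)
j=3 picked index 2: u0 ∈ [-1/13, 3/13)
j=4 picked index 2: u0 ∈ [-19/78, 5/78)
j=5 picked index 4: u0 ∈ [-5/78, 1/6)
intersection: [0, 5/78)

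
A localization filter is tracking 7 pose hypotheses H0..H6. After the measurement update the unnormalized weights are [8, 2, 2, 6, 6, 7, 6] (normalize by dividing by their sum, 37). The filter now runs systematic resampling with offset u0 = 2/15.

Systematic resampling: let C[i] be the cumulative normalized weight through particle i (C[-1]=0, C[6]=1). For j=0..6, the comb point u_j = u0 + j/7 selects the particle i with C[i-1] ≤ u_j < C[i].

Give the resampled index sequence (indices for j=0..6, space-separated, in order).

0 2 3 4 5 6 6

C = [8/37, 10/37, 12/37, 18/37, 24/37, 31/37, 1]
j=0: u_0=2/15 ∈ [0, 8/37) → index 0
j=1: u_1=29/105 ∈ [10/37, 12/37) → index 2
j=2: u_2=44/105 ∈ [12/37, 18/37) → index 3
j=3: u_3=59/105 ∈ [18/37, 24/37) → index 4
j=4: u_4=74/105 ∈ [24/37, 31/37) → index 5
j=5: u_5=89/105 ∈ [31/37, 1) → index 6
j=6: u_6=104/105 ∈ [31/37, 1) → index 6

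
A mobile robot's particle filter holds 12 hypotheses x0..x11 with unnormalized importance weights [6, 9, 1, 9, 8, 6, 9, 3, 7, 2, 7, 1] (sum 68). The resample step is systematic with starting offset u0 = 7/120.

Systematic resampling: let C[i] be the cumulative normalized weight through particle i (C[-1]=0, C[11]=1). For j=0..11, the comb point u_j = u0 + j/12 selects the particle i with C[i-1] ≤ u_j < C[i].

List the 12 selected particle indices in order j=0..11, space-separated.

0 1 2 3 4 4 5 6 7 8 10 10

C = [3/34, 15/68, 4/17, 25/68, 33/68, 39/68, 12/17, 3/4, 29/34, 15/17, 67/68, 1]
j=0: u_0=7/120 ∈ [0, 3/34) → index 0
j=1: u_1=17/120 ∈ [3/34, 15/68) → index 1
j=2: u_2=9/40 ∈ [15/68, 4/17) → index 2
j=3: u_3=37/120 ∈ [4/17, 25/68) → index 3
j=4: u_4=47/120 ∈ [25/68, 33/68) → index 4
j=5: u_5=19/40 ∈ [25/68, 33/68) → index 4
j=6: u_6=67/120 ∈ [33/68, 39/68) → index 5
j=7: u_7=77/120 ∈ [39/68, 12/17) → index 6
j=8: u_8=29/40 ∈ [12/17, 3/4) → index 7
j=9: u_9=97/120 ∈ [3/4, 29/34) → index 8
j=10: u_10=107/120 ∈ [15/17, 67/68) → index 10
j=11: u_11=39/40 ∈ [15/17, 67/68) → index 10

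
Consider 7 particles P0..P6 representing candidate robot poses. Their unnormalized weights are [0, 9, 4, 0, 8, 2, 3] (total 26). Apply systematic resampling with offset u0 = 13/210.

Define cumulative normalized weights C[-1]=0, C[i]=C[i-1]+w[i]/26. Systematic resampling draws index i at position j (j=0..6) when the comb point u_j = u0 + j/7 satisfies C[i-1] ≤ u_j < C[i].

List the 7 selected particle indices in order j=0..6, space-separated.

1 1 2 2 4 4 6

C = [0, 9/26, 1/2, 1/2, 21/26, 23/26, 1]
j=0: u_0=13/210 ∈ [0, 9/26) → index 1
j=1: u_1=43/210 ∈ [0, 9/26) → index 1
j=2: u_2=73/210 ∈ [9/26, 1/2) → index 2
j=3: u_3=103/210 ∈ [9/26, 1/2) → index 2
j=4: u_4=19/30 ∈ [1/2, 21/26) → index 4
j=5: u_5=163/210 ∈ [1/2, 21/26) → index 4
j=6: u_6=193/210 ∈ [23/26, 1) → index 6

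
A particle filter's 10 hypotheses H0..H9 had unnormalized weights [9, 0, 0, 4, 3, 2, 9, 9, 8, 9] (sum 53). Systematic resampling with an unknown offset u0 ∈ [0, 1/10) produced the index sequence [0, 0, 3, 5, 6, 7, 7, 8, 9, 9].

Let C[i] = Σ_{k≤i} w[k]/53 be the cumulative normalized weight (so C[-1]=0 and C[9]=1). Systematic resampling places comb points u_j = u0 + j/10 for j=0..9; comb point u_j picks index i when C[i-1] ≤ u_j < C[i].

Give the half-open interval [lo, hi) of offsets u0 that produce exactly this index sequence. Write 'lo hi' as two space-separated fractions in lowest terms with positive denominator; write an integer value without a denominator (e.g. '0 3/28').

C = [9/53, 9/53, 9/53, 13/53, 16/53, 18/53, 27/53, 36/53, 44/53, 1]
j=0 picked index 0: u0 ∈ [0, 9/53)
j=1 picked index 0: u0 ∈ [-1/10, 37/530)
j=2 picked index 3: u0 ∈ [-8/265, 12/265)
j=3 picked index 5: u0 ∈ [1/530, 21/530)
j=4 picked index 6: u0 ∈ [-16/265, 29/265)
j=5 picked index 7: u0 ∈ [1/106, 19/106)
j=6 picked index 7: u0 ∈ [-24/265, 21/265)
j=7 picked index 8: u0 ∈ [-11/530, 69/530)
j=8 picked index 9: u0 ∈ [8/265, 1/5)
j=9 picked index 9: u0 ∈ [-37/530, 1/10)
intersection: [8/265, 21/530)

8/265 21/530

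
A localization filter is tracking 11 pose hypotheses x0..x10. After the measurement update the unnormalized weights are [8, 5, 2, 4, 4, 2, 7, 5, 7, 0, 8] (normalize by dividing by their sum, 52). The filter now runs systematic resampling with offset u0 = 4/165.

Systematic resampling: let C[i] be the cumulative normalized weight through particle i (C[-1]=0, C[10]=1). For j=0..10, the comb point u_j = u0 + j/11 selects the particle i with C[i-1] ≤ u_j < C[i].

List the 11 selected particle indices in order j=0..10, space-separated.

C = [2/13, 1/4, 15/52, 19/52, 23/52, 25/52, 8/13, 37/52, 11/13, 11/13, 1]
j=0: u_0=4/165 ∈ [0, 2/13) → index 0
j=1: u_1=19/165 ∈ [0, 2/13) → index 0
j=2: u_2=34/165 ∈ [2/13, 1/4) → index 1
j=3: u_3=49/165 ∈ [15/52, 19/52) → index 3
j=4: u_4=64/165 ∈ [19/52, 23/52) → index 4
j=5: u_5=79/165 ∈ [23/52, 25/52) → index 5
j=6: u_6=94/165 ∈ [25/52, 8/13) → index 6
j=7: u_7=109/165 ∈ [8/13, 37/52) → index 7
j=8: u_8=124/165 ∈ [37/52, 11/13) → index 8
j=9: u_9=139/165 ∈ [37/52, 11/13) → index 8
j=10: u_10=14/15 ∈ [11/13, 1) → index 10

0 0 1 3 4 5 6 7 8 8 10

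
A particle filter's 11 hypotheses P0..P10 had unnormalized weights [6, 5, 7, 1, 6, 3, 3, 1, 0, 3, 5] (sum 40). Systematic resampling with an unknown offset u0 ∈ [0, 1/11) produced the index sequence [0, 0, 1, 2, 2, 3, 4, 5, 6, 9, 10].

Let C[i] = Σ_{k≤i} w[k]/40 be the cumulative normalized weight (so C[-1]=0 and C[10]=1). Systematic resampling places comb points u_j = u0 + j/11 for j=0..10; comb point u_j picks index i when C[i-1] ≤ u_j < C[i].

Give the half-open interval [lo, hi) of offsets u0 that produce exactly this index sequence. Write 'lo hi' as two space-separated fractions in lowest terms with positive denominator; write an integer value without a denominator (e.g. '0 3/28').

C = [3/20, 11/40, 9/20, 19/40, 5/8, 7/10, 31/40, 4/5, 4/5, 7/8, 1]
j=0 picked index 0: u0 ∈ [0, 3/20)
j=1 picked index 0: u0 ∈ [-1/11, 13/220)
j=2 picked index 1: u0 ∈ [-7/220, 41/440)
j=3 picked index 2: u0 ∈ [1/440, 39/220)
j=4 picked index 2: u0 ∈ [-39/440, 19/220)
j=5 picked index 3: u0 ∈ [-1/220, 9/440)
j=6 picked index 4: u0 ∈ [-31/440, 7/88)
j=7 picked index 5: u0 ∈ [-1/88, 7/110)
j=8 picked index 6: u0 ∈ [-3/110, 21/440)
j=9 picked index 9: u0 ∈ [-1/55, 5/88)
j=10 picked index 10: u0 ∈ [-3/88, 1/11)
intersection: [1/440, 9/440)

1/440 9/440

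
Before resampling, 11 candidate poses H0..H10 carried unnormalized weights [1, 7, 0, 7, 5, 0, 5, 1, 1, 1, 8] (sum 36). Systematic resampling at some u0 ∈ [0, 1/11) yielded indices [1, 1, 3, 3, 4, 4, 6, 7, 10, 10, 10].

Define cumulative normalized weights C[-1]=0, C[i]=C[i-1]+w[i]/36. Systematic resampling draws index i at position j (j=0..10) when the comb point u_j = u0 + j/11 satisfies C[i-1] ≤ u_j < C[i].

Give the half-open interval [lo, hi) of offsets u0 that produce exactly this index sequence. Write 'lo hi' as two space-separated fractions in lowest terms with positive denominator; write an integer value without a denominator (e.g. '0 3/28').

C = [1/36, 2/9, 2/9, 5/12, 5/9, 5/9, 25/36, 13/18, 3/4, 7/9, 1]
j=0 picked index 1: u0 ∈ [1/36, 2/9)
j=1 picked index 1: u0 ∈ [-25/396, 13/99)
j=2 picked index 3: u0 ∈ [4/99, 31/132)
j=3 picked index 3: u0 ∈ [-5/99, 19/132)
j=4 picked index 4: u0 ∈ [7/132, 19/99)
j=5 picked index 4: u0 ∈ [-5/132, 10/99)
j=6 picked index 6: u0 ∈ [1/99, 59/396)
j=7 picked index 7: u0 ∈ [23/396, 17/198)
j=8 picked index 10: u0 ∈ [5/99, 3/11)
j=9 picked index 10: u0 ∈ [-4/99, 2/11)
j=10 picked index 10: u0 ∈ [-13/99, 1/11)
intersection: [23/396, 17/198)

23/396 17/198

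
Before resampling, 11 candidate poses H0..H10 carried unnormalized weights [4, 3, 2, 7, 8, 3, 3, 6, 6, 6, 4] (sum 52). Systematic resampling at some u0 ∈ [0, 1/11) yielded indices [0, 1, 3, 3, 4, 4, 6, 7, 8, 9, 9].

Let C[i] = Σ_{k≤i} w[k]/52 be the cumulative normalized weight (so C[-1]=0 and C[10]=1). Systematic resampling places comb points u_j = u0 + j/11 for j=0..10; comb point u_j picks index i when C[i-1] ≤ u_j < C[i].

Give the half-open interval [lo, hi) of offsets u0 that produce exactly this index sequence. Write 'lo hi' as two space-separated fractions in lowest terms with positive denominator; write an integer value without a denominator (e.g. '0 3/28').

C = [1/13, 7/52, 9/52, 4/13, 6/13, 27/52, 15/26, 9/13, 21/26, 12/13, 1]
j=0 picked index 0: u0 ∈ [0, 1/13)
j=1 picked index 1: u0 ∈ [-2/143, 25/572)
j=2 picked index 3: u0 ∈ [-5/572, 18/143)
j=3 picked index 3: u0 ∈ [-57/572, 5/143)
j=4 picked index 4: u0 ∈ [-8/143, 14/143)
j=5 picked index 4: u0 ∈ [-21/143, 1/143)
j=6 picked index 6: u0 ∈ [-15/572, 9/286)
j=7 picked index 7: u0 ∈ [-17/286, 8/143)
j=8 picked index 8: u0 ∈ [-5/143, 23/286)
j=9 picked index 9: u0 ∈ [-3/286, 15/143)
j=10 picked index 9: u0 ∈ [-29/286, 2/143)
intersection: [0, 1/143)

0 1/143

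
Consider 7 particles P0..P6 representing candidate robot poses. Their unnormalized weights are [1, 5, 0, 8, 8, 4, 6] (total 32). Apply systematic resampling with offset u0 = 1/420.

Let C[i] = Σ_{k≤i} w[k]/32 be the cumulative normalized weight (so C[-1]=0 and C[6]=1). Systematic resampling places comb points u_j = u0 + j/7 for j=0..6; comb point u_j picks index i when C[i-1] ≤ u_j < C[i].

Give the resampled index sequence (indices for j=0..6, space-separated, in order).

C = [1/32, 3/16, 3/16, 7/16, 11/16, 13/16, 1]
j=0: u_0=1/420 ∈ [0, 1/32) → index 0
j=1: u_1=61/420 ∈ [1/32, 3/16) → index 1
j=2: u_2=121/420 ∈ [3/16, 7/16) → index 3
j=3: u_3=181/420 ∈ [3/16, 7/16) → index 3
j=4: u_4=241/420 ∈ [7/16, 11/16) → index 4
j=5: u_5=43/60 ∈ [11/16, 13/16) → index 5
j=6: u_6=361/420 ∈ [13/16, 1) → index 6

0 1 3 3 4 5 6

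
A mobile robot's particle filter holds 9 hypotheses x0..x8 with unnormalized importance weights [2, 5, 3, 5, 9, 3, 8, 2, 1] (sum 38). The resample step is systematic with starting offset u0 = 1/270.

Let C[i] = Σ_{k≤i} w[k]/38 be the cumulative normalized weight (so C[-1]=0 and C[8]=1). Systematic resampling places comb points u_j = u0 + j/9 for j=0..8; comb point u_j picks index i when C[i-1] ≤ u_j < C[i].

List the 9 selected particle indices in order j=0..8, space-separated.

0 1 2 3 4 4 5 6 6

C = [1/19, 7/38, 5/19, 15/38, 12/19, 27/38, 35/38, 37/38, 1]
j=0: u_0=1/270 ∈ [0, 1/19) → index 0
j=1: u_1=31/270 ∈ [1/19, 7/38) → index 1
j=2: u_2=61/270 ∈ [7/38, 5/19) → index 2
j=3: u_3=91/270 ∈ [5/19, 15/38) → index 3
j=4: u_4=121/270 ∈ [15/38, 12/19) → index 4
j=5: u_5=151/270 ∈ [15/38, 12/19) → index 4
j=6: u_6=181/270 ∈ [12/19, 27/38) → index 5
j=7: u_7=211/270 ∈ [27/38, 35/38) → index 6
j=8: u_8=241/270 ∈ [27/38, 35/38) → index 6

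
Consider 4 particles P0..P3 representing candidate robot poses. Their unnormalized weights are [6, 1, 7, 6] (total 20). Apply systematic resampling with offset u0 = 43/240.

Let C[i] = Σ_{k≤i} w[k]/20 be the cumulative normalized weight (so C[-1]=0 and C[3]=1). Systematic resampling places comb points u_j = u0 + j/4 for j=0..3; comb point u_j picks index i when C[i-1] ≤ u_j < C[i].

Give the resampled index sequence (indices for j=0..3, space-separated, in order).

0 2 2 3

C = [3/10, 7/20, 7/10, 1]
j=0: u_0=43/240 ∈ [0, 3/10) → index 0
j=1: u_1=103/240 ∈ [7/20, 7/10) → index 2
j=2: u_2=163/240 ∈ [7/20, 7/10) → index 2
j=3: u_3=223/240 ∈ [7/10, 1) → index 3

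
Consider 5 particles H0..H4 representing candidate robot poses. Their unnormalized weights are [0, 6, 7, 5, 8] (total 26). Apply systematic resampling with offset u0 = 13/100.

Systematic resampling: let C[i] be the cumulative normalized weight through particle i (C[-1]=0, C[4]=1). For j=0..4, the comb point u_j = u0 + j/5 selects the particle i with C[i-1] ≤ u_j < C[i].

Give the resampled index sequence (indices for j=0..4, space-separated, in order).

1 2 3 4 4

C = [0, 3/13, 1/2, 9/13, 1]
j=0: u_0=13/100 ∈ [0, 3/13) → index 1
j=1: u_1=33/100 ∈ [3/13, 1/2) → index 2
j=2: u_2=53/100 ∈ [1/2, 9/13) → index 3
j=3: u_3=73/100 ∈ [9/13, 1) → index 4
j=4: u_4=93/100 ∈ [9/13, 1) → index 4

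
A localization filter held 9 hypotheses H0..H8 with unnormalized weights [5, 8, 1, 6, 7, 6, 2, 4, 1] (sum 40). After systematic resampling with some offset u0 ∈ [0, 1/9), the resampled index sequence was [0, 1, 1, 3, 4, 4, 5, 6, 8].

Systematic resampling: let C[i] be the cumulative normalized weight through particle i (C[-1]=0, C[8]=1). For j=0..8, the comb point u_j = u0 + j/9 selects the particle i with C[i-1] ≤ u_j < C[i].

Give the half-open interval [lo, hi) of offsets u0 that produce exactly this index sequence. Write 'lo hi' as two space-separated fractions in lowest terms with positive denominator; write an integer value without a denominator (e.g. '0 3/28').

31/360 7/72

C = [1/8, 13/40, 7/20, 1/2, 27/40, 33/40, 7/8, 39/40, 1]
j=0 picked index 0: u0 ∈ [0, 1/8)
j=1 picked index 1: u0 ∈ [1/72, 77/360)
j=2 picked index 1: u0 ∈ [-7/72, 37/360)
j=3 picked index 3: u0 ∈ [1/60, 1/6)
j=4 picked index 4: u0 ∈ [1/18, 83/360)
j=5 picked index 4: u0 ∈ [-1/18, 43/360)
j=6 picked index 5: u0 ∈ [1/120, 19/120)
j=7 picked index 6: u0 ∈ [17/360, 7/72)
j=8 picked index 8: u0 ∈ [31/360, 1/9)
intersection: [31/360, 7/72)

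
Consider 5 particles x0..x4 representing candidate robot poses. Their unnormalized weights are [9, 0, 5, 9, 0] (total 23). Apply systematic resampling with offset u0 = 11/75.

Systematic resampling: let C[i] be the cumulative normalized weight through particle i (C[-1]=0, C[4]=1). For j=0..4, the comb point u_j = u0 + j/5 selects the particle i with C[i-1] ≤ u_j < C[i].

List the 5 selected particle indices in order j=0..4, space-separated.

C = [9/23, 9/23, 14/23, 1, 1]
j=0: u_0=11/75 ∈ [0, 9/23) → index 0
j=1: u_1=26/75 ∈ [0, 9/23) → index 0
j=2: u_2=41/75 ∈ [9/23, 14/23) → index 2
j=3: u_3=56/75 ∈ [14/23, 1) → index 3
j=4: u_4=71/75 ∈ [14/23, 1) → index 3

0 0 2 3 3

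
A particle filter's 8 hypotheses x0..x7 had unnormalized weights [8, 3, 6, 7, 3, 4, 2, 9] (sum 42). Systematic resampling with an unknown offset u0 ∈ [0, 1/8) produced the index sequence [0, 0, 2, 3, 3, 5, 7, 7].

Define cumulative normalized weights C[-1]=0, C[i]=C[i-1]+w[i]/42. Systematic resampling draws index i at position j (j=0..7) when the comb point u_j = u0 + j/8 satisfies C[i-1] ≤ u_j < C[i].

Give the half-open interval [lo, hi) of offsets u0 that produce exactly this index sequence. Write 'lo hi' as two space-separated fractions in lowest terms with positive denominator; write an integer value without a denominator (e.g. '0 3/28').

C = [4/21, 11/42, 17/42, 4/7, 9/14, 31/42, 11/14, 1]
j=0 picked index 0: u0 ∈ [0, 4/21)
j=1 picked index 0: u0 ∈ [-1/8, 11/168)
j=2 picked index 2: u0 ∈ [1/84, 13/84)
j=3 picked index 3: u0 ∈ [5/168, 11/56)
j=4 picked index 3: u0 ∈ [-2/21, 1/14)
j=5 picked index 5: u0 ∈ [1/56, 19/168)
j=6 picked index 7: u0 ∈ [1/28, 1/4)
j=7 picked index 7: u0 ∈ [-5/56, 1/8)
intersection: [1/28, 11/168)

1/28 11/168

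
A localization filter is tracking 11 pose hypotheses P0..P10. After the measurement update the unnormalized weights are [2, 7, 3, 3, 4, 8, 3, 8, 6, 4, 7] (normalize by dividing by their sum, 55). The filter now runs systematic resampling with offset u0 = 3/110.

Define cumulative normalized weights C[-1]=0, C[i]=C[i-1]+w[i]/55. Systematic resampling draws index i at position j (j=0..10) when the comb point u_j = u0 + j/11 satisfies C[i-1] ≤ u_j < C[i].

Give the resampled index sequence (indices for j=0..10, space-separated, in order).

0 1 2 4 5 5 7 7 8 9 10

C = [2/55, 9/55, 12/55, 3/11, 19/55, 27/55, 6/11, 38/55, 4/5, 48/55, 1]
j=0: u_0=3/110 ∈ [0, 2/55) → index 0
j=1: u_1=13/110 ∈ [2/55, 9/55) → index 1
j=2: u_2=23/110 ∈ [9/55, 12/55) → index 2
j=3: u_3=3/10 ∈ [3/11, 19/55) → index 4
j=4: u_4=43/110 ∈ [19/55, 27/55) → index 5
j=5: u_5=53/110 ∈ [19/55, 27/55) → index 5
j=6: u_6=63/110 ∈ [6/11, 38/55) → index 7
j=7: u_7=73/110 ∈ [6/11, 38/55) → index 7
j=8: u_8=83/110 ∈ [38/55, 4/5) → index 8
j=9: u_9=93/110 ∈ [4/5, 48/55) → index 9
j=10: u_10=103/110 ∈ [48/55, 1) → index 10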